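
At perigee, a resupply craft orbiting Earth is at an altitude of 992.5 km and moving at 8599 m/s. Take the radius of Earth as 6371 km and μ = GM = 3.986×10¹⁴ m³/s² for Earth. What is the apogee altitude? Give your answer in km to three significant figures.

apogee altitude ≈ 9490 km

r_p = 6371 + 992.5 = 7363.5 km = 7.364×10⁶ m.
Specific energy ε = v²/2 − μ/r = -1.716×10⁷ J/kg, so a = −μ/(2ε) = 1.161×10⁷ m.
The apsides satisfy r_p + r_a = 2a, so the apogee radius is 2a − r_p = 1.586×10⁷ m = 15864 km.
Apogee altitude = 15864 − 6371 = 9493.3 km.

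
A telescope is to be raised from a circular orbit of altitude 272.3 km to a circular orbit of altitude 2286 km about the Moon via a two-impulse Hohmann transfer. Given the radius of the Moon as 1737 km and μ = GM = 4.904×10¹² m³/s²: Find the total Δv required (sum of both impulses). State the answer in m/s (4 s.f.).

r₁ = 1737 + 272.3 = 2009.3 km = 2.0093×10⁶ m.
r₂ = 1737 + 2286 = 4023.0 km = 4.0230×10⁶ m.
Transfer ellipse a_t = (r₁ + r₂)/2 = 3.016×10⁶ m.
At r₁: circular v_c1 = √(μ/r₁) = 1562 m/s; transfer-perilune v_p = √[μ(2/r₁ − 1/a_t)] = 1804 m/s.
Δv₁ = v_p − v_c1 = 242.0 m/s.
At r₂: circular v_c2 = √(μ/r₂) = 1104 m/s; transfer-apolune v_a = √[μ(2/r₂ − 1/a_t)] = 901.1 m/s.
Δv₂ = v_c2 − v_a = 202.9 m/s.
Total Δv = Δv₁ + Δv₂ = 444.9 m/s.

Δv_total ≈ 444.9 m/s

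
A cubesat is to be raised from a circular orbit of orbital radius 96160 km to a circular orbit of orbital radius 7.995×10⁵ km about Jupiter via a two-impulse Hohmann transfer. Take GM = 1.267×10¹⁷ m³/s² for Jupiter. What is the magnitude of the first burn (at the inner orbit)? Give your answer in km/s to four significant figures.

r₁ = 96160 km = 9.616×10⁷ m.
r₂ = 7.995×10⁵ km = 7.995×10⁸ m.
Transfer ellipse a_t = (r₁ + r₂)/2 = 4.478×10⁸ m.
At r₁: circular v_c1 = √(μ/r₁) = 36300 m/s; transfer-perijove v_p = √[μ(2/r₁ − 1/a_t)] = 48500 m/s.
Δv₁ = v_p − v_c1 = 12200 m/s.
= 12.20 km/s.

Δv ≈ 12.20 km/s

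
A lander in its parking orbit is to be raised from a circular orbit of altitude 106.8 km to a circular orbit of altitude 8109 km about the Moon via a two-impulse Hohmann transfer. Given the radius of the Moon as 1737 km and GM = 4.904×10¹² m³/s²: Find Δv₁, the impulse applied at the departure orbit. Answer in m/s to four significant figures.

r₁ = 1737 + 106.8 = 1843.8 km = 1.8438×10⁶ m.
r₂ = 1737 + 8109 = 9846.0 km = 9.8460×10⁶ m.
Transfer ellipse a_t = (r₁ + r₂)/2 = 5.845×10⁶ m.
At r₁: circular v_c1 = √(μ/r₁) = 1631 m/s; transfer-perilune v_p = √[μ(2/r₁ − 1/a_t)] = 2117 m/s.
Δv₁ = v_p − v_c1 = 485.8 m/s.

Δv ≈ 485.8 m/s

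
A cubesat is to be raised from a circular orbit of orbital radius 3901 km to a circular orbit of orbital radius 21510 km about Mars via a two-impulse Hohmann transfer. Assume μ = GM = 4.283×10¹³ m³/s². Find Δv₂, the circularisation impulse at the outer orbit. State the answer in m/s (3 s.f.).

r₁ = 3901 km = 3.901×10⁶ m.
r₂ = 21510 km = 2.151×10⁷ m.
Transfer ellipse a_t = (r₁ + r₂)/2 = 1.271×10⁷ m.
At r₁: circular v_c1 = √(μ/r₁) = 3313 m/s; transfer-periapsis v_p = √[μ(2/r₁ − 1/a_t)] = 4311 m/s.
At r₂: circular v_c2 = √(μ/r₂) = 1411 m/s; transfer-apoapsis v_a = √[μ(2/r₂ − 1/a_t)] = 781.9 m/s.
Δv₂ = v_c2 − v_a = 629.2 m/s.

Δv ≈ 629 m/s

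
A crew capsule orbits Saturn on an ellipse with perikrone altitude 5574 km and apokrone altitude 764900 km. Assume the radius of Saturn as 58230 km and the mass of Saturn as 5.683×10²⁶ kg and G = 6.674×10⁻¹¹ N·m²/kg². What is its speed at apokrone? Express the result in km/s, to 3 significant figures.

μ = GM = 6.674×10⁻¹¹ × 5.683×10²⁶ = 3.793×10¹⁶ m³/s².
r_p = 58230 + 5574 = 63804 km = 6.3804×10⁷ m.
r_a = 58230 + 764900 = 823130 km = 8.2313×10⁸ m.
Semi-major axis a = (r_p + r_a)/2 = 4.4347×10⁵ km = 4.435×10⁸ m.
Vis-viva: v² = μ(2/r − 1/a) = 3.793×10¹⁶ × (2.430×10⁻⁹ − 2.255×10⁻⁹) = 6.630×10⁶ m²/s².
v = 2575 m/s = 2.575 km/s.

v ≈ 2.57 km/s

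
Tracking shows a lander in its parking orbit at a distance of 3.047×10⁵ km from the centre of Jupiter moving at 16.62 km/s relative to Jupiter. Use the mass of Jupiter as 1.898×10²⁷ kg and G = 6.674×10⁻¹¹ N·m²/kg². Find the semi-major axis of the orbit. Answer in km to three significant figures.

a ≈ 2.28×10⁵ km

μ = GM = 6.674×10⁻¹¹ × 1.898×10²⁷ = 1.267×10¹⁷ m³/s².
r = 3.047×10⁸ m.
Specific orbital energy ε = v²/2 − μ/r = (16620)²/2 − 1.267×10¹⁷/3.047×10⁸ = -2.776×10⁸ J/kg.
Since ε = −μ/(2a), a = −μ/(2ε) = 2.281×10⁸ m = 2.2814×10⁵ km.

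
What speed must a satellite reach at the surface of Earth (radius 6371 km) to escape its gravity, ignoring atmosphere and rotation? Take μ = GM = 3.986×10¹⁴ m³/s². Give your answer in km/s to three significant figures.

v_esc ≈ 11.2 km/s

r = R = 6.371×10⁶ m.
Escape speed v_esc = √(2μ/r) = √(2 × 3.986×10¹⁴ / 6.371×10⁶) = √(1.251×10⁸) = 11190 m/s.
= 11.19 km/s.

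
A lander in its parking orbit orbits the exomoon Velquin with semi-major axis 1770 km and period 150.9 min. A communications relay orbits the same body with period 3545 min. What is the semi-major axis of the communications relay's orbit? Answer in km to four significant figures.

a₂ ≈ 14520 km

Kepler's third law: a³ ∝ T², so a₂ = a₁ (T₂/T₁)^(2/3).
T₂/T₁ = 23.49, (T₂/T₁)^(2/3) = 8.203.
a₂ = 1770 × 8.203 = 14520 km.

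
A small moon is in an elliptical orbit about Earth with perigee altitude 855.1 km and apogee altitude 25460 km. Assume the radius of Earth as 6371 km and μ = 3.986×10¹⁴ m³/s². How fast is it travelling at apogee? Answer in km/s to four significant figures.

v ≈ 2.153 km/s

r_p = 6371 + 855.1 = 7226.1 km = 7.2261×10⁶ m.
r_a = 6371 + 25460 = 31831 km = 3.1831×10⁷ m.
Semi-major axis a = (r_p + r_a)/2 = 19529 km = 1.953×10⁷ m.
Vis-viva: v² = μ(2/r − 1/a) = 3.986×10¹⁴ × (6.283×10⁻⁸ − 5.121×10⁻⁸) = 4.634×10⁶ m²/s².
v = 2153 m/s = 2.153 km/s.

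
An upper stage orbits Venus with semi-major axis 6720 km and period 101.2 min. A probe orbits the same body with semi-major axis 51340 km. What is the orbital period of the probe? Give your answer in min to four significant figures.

T₂ ≈ 2137 min

Kepler's third law: T² ∝ a³, so T₂ = T₁ (a₂/a₁)^(3/2).
a₂/a₁ = 7.640, (a₂/a₁)^(3/2) = 21.12.
T₂ = 101.2 × 21.12 = 2137 min.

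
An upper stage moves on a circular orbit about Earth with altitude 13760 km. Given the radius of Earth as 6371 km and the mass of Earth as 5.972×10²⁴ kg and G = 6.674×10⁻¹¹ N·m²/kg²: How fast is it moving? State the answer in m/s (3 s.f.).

v ≈ 4450 m/s

μ = GM = 6.674×10⁻¹¹ × 5.972×10²⁴ = 3.986×10¹⁴ m³/s².
r = 6371 + 13760 = 20131 km = 2.0131×10⁷ m.
For a circular orbit v = √(μ/r) = √(3.986×10¹⁴ / 2.013×10⁷) = √(1.980×10⁷) = 4450 m/s.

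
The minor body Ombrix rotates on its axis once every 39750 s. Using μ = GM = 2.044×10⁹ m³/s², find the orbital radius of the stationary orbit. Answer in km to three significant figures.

r_sync ≈ 434 km

A synchronous orbit has period T, so by Kepler's third law a = (μT²/4π²)^(1/3).
μT²/4π² = 2.044×10⁹ × (3.975×10⁴)² / 39.48 = 8.181×10¹⁶ m³.
a = 4.341×10⁵ m = 434.11 km.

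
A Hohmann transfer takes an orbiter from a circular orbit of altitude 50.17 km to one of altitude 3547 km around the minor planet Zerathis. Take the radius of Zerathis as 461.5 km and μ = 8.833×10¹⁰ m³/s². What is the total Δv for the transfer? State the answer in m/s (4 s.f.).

r₁ = 461.5 + 50.17 = 511.67 km = 5.1167×10⁵ m.
r₂ = 461.5 + 3547 = 4008.5 km = 4.0085×10⁶ m.
Transfer ellipse a_t = (r₁ + r₂)/2 = 2.260×10⁶ m.
At r₁: circular v_c1 = √(μ/r₁) = 415.5 m/s; transfer-periapsis v_p = √[μ(2/r₁ − 1/a_t)] = 553.3 m/s.
Δv₁ = v_p − v_c1 = 137.8 m/s.
At r₂: circular v_c2 = √(μ/r₂) = 148.4 m/s; transfer-apoapsis v_a = √[μ(2/r₂ − 1/a_t)] = 70.63 m/s.
Δv₂ = v_c2 − v_a = 77.81 m/s.
Total Δv = Δv₁ + Δv₂ = 215.7 m/s.

Δv_total ≈ 215.7 m/s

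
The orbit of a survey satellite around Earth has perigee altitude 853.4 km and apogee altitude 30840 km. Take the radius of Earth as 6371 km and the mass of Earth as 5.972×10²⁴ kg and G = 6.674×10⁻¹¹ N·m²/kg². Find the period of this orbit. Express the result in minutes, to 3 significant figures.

T ≈ 549 minutes

μ = GM = 6.674×10⁻¹¹ × 5.972×10²⁴ = 3.986×10¹⁴ m³/s².
r_p = 6371 + 853.4 = 7224.4 km = 7.2244×10⁶ m.
r_a = 6371 + 30840 = 37211 km = 3.7211×10⁷ m.
Semi-major axis a = (r_p + r_a)/2 = (7224.4 + 37211)/2 = 22218 km = 2.222×10⁷ m.
By Kepler's third law T = 2π√(a³/μ) = 2π × 5.246×10³ = 3.296×10⁴ s.
= 549.3 minutes.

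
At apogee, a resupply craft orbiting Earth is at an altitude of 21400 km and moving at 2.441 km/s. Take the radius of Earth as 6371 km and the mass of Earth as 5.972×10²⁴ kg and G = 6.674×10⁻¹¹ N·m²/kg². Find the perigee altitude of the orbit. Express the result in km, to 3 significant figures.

perigee altitude ≈ 904 km

μ = GM = 6.674×10⁻¹¹ × 5.972×10²⁴ = 3.986×10¹⁴ m³/s².
r_a = 6371 + 21400 = 27771 km = 2.777×10⁷ m.
Specific energy ε = v²/2 − μ/r = -1.137×10⁷ J/kg, so a = −μ/(2ε) = 1.752×10⁷ m.
The apsides satisfy r_p + r_a = 2a, so the perigee radius is 2a − r_a = 7.275×10⁶ m = 7274.9 km.
Perigee altitude = 7274.9 − 6371 = 903.93 km.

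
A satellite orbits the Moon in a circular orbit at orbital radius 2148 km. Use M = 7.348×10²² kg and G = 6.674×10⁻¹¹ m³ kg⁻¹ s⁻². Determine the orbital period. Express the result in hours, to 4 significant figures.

T ≈ 2.481 hours

μ = GM = 6.674×10⁻¹¹ × 7.348×10²² = 4.904×10¹² m³/s².
r = 2148 km = 2.148×10⁶ m.
Kepler's third law: T = 2π√(r³/μ) = 2π√((2.148×10⁶)³ / 4.904×10¹²).
r³/μ = 2.021×10⁶ s², so T = 2π × 1.422×10³ = 8.932×10³ s.
Converting: 8.932×10³ s ÷ 3600 = 2.481 hours.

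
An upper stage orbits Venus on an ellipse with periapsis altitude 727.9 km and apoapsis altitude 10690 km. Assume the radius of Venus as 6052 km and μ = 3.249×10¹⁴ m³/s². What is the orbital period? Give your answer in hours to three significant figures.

r_p = 6052 + 727.9 = 6779.9 km = 6.7799×10⁶ m.
r_a = 6052 + 10690 = 16742 km = 1.6742×10⁷ m.
Semi-major axis a = (r_p + r_a)/2 = (6779.9 + 16742)/2 = 11761 km = 1.176×10⁷ m.
By Kepler's third law T = 2π√(a³/μ) = 2π × 2.238×10³ = 1.406×10⁴ s.
= 3.905 hours.

T ≈ 3.91 hours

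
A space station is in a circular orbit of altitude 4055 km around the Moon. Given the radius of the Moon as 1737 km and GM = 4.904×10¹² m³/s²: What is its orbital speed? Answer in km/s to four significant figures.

r = 1737 + 4055 = 5792.0 km = 5.7920×10⁶ m.
For a circular orbit v = √(μ/r) = √(4.904×10¹² / 5.792×10⁶) = √(8.467×10⁵) = 920.2 m/s.
That is 0.9202 km/s.

v ≈ 0.9202 km/s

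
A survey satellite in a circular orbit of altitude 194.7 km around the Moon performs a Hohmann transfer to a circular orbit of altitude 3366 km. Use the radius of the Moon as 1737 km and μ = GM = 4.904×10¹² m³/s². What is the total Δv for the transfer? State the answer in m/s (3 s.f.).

Δv_total ≈ 580 m/s

r₁ = 1737 + 194.7 = 1931.7 km = 1.9317×10⁶ m.
r₂ = 1737 + 3366 = 5103.0 km = 5.1030×10⁶ m.
Transfer ellipse a_t = (r₁ + r₂)/2 = 3.517×10⁶ m.
At r₁: circular v_c1 = √(μ/r₁) = 1593 m/s; transfer-perilune v_p = √[μ(2/r₁ − 1/a_t)] = 1919 m/s.
Δv₁ = v_p − v_c1 = 325.8 m/s.
At r₂: circular v_c2 = √(μ/r₂) = 980.3 m/s; transfer-apolune v_a = √[μ(2/r₂ − 1/a_t)] = 726.5 m/s.
Δv₂ = v_c2 − v_a = 253.8 m/s.
Total Δv = Δv₁ + Δv₂ = 579.7 m/s.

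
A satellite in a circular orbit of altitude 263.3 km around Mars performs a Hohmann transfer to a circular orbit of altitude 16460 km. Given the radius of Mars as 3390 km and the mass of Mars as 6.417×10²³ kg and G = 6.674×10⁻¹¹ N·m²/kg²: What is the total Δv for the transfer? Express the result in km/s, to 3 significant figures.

Δv_total ≈ 1.68 km/s

μ = GM = 6.674×10⁻¹¹ × 6.417×10²³ = 4.283×10¹³ m³/s².
r₁ = 3390 + 263.3 = 3653.3 km = 3.6533×10⁶ m.
r₂ = 3390 + 16460 = 19850 km = 1.9850×10⁷ m.
Transfer ellipse a_t = (r₁ + r₂)/2 = 1.175×10⁷ m.
At r₁: circular v_c1 = √(μ/r₁) = 3424 m/s; transfer-periapsis v_p = √[μ(2/r₁ − 1/a_t)] = 4450 m/s.
Δv₁ = v_p − v_c1 = 1026 m/s.
At r₂: circular v_c2 = √(μ/r₂) = 1469 m/s; transfer-apoapsis v_a = √[μ(2/r₂ − 1/a_t)] = 819.0 m/s.
Δv₂ = v_c2 − v_a = 649.9 m/s.
Total Δv = Δv₁ + Δv₂ = 1676 m/s = 1.676 km/s.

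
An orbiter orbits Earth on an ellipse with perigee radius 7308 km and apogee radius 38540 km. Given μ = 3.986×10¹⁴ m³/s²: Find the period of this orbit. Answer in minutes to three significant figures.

Semi-major axis a = (r_p + r_a)/2 = (7308.0 + 38540)/2 = 22924 km = 2.292×10⁷ m.
By Kepler's third law T = 2π√(a³/μ) = 2π × 5.498×10³ = 3.454×10⁴ s.
= 575.7 minutes.

T ≈ 576 minutes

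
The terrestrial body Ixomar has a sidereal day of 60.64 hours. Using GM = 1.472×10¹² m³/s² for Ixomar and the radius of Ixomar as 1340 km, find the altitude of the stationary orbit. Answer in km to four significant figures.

h_sync ≈ 10770 km

T = 60.64 hours = 2.183×10⁵ s.
A synchronous orbit has period T, so by Kepler's third law a = (μT²/4π²)^(1/3).
μT²/4π² = 1.472×10¹² × (2.183×10⁵)² / 39.48 = 1.777×10²¹ m³.
a = 1.211×10⁷ m = 12112 km.
Altitude h = a − R = 12112 − 1340 = 10772 km.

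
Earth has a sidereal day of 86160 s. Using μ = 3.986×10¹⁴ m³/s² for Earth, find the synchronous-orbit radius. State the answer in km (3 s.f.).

A synchronous orbit has period T, so by Kepler's third law a = (μT²/4π²)^(1/3).
μT²/4π² = 3.986×10¹⁴ × (8.616×10⁴)² / 39.48 = 7.495×10²² m³.
a = 4.216×10⁷ m = 42163 km.

r_sync ≈ 42200 km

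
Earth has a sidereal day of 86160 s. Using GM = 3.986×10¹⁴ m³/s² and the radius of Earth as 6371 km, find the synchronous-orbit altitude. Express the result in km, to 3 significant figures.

h_sync ≈ 35800 km

A synchronous orbit has period T, so by Kepler's third law a = (μT²/4π²)^(1/3).
μT²/4π² = 3.986×10¹⁴ × (8.616×10⁴)² / 39.48 = 7.495×10²² m³.
a = 4.216×10⁷ m = 42163 km.
Altitude h = a − R = 42163 − 6371 = 35792 km.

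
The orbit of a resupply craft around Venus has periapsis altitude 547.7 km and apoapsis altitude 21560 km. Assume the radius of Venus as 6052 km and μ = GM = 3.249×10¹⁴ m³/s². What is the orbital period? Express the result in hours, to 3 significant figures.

r_p = 6052 + 547.7 = 6599.7 km = 6.5997×10⁶ m.
r_a = 6052 + 21560 = 27612 km = 2.7612×10⁷ m.
Semi-major axis a = (r_p + r_a)/2 = (6599.7 + 27612)/2 = 17106 km = 1.711×10⁷ m.
By Kepler's third law T = 2π√(a³/μ) = 2π × 3.925×10³ = 2.466×10⁴ s.
= 6.850 hours.

T ≈ 6.85 hours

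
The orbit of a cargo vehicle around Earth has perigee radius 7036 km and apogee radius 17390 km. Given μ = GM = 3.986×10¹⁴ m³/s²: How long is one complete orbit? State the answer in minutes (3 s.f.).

T ≈ 224 minutes

Semi-major axis a = (r_p + r_a)/2 = (7036.0 + 17390)/2 = 12213 km = 1.221×10⁷ m.
By Kepler's third law T = 2π√(a³/μ) = 2π × 2.138×10³ = 1.343×10⁴ s.
= 223.9 minutes.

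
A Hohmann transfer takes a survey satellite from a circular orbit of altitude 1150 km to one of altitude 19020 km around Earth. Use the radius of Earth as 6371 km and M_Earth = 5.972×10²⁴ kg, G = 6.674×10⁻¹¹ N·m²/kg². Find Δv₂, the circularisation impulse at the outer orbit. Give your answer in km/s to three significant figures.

μ = GM = 6.674×10⁻¹¹ × 5.972×10²⁴ = 3.986×10¹⁴ m³/s².
r₁ = 6371 + 1150 = 7521.0 km = 7.5210×10⁶ m.
r₂ = 6371 + 19020 = 25391 km = 2.5391×10⁷ m.
Transfer ellipse a_t = (r₁ + r₂)/2 = 1.646×10⁷ m.
At r₁: circular v_c1 = √(μ/r₁) = 7280 m/s; transfer-perigee v_p = √[μ(2/r₁ − 1/a_t)] = 9043 m/s.
At r₂: circular v_c2 = √(μ/r₂) = 3962 m/s; transfer-apogee v_a = √[μ(2/r₂ − 1/a_t)] = 2678 m/s.
Δv₂ = v_c2 − v_a = 1284 m/s.
= 1.284 km/s.

Δv ≈ 1.28 km/s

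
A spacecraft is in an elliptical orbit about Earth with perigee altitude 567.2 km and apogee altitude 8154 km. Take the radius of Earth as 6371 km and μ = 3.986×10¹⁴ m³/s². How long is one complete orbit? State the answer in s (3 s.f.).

r_p = 6371 + 567.2 = 6938.2 km = 6.9382×10⁶ m.
r_a = 6371 + 8154 = 14525 km = 1.4525×10⁷ m.
Semi-major axis a = (r_p + r_a)/2 = (6938.2 + 14525)/2 = 10732 km = 1.073×10⁷ m.
By Kepler's third law T = 2π√(a³/μ) = 2π × 1.761×10³ = 1.106×10⁴ s.

T ≈ 11100 s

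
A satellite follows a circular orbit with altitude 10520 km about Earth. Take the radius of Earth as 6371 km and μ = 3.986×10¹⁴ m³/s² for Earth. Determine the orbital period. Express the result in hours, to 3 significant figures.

T ≈ 6.07 hours

r = 6371 + 10520 = 16891 km = 1.6891×10⁷ m.
Kepler's third law: T = 2π√(r³/μ) = 2π√((1.689×10⁷)³ / 3.986×10¹⁴).
r³/μ = 1.209×10⁷ s², so T = 2π × 3.477×10³ = 2.185×10⁴ s.
Converting: 2.185×10⁴ s ÷ 3600 = 6.069 hours.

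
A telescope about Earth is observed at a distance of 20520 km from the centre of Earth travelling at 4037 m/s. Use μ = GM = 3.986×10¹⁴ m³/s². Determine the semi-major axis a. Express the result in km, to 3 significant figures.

r = 2.052×10⁷ m.
Vis-viva rearranged: 1/a = 2/r − v²/μ = 9.747×10⁻⁸ − 4.089×10⁻⁸ = 5.658×10⁻⁸ m⁻¹.
a = 1.767×10⁷ m = 17674 km.

a ≈ 17700 km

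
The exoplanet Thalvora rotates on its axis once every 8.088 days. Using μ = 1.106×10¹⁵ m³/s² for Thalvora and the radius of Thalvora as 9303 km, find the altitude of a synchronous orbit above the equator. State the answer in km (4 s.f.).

h_sync ≈ 2.299×10⁵ km

T = 8.088 days = 6.988×10⁵ s.
A synchronous orbit has period T, so by Kepler's third law a = (μT²/4π²)^(1/3).
μT²/4π² = 1.106×10¹⁵ × (6.988×10⁵)² / 39.48 = 1.368×10²⁵ m³.
a = 2.392×10⁸ m = 2.3917×10⁵ km.
Altitude h = a − R = 2.3917×10⁵ − 9303 = 2.2986×10⁵ km.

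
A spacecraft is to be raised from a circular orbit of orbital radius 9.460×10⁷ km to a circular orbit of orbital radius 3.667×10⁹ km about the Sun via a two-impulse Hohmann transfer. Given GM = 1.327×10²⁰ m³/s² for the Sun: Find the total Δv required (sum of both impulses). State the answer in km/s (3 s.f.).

r₁ = 9.460×10⁷ km = 9.460×10¹⁰ m.
r₂ = 3.667×10⁹ km = 3.667×10¹² m.
Transfer ellipse a_t = (r₁ + r₂)/2 = 1.881×10¹² m.
At r₁: circular v_c1 = √(μ/r₁) = 37450 m/s; transfer-perihelion v_p = √[μ(2/r₁ − 1/a_t)] = 52300 m/s.
Δv₁ = v_p − v_c1 = 14840 m/s.
At r₂: circular v_c2 = √(μ/r₂) = 6016 m/s; transfer-aphelion v_a = √[μ(2/r₂ − 1/a_t)] = 1349 m/s.
Δv₂ = v_c2 − v_a = 4666 m/s.
Total Δv = Δv₁ + Δv₂ = 19510 m/s = 19.51 km/s.

Δv_total ≈ 19.5 km/s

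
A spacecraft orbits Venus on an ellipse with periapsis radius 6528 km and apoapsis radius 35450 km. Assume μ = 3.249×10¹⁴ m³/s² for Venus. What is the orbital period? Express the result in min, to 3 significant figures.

T ≈ 559 min

Semi-major axis a = (r_p + r_a)/2 = (6528.0 + 35450)/2 = 20989 km = 2.099×10⁷ m.
By Kepler's third law T = 2π√(a³/μ) = 2π × 5.335×10³ = 3.352×10⁴ s.
= 558.7 min.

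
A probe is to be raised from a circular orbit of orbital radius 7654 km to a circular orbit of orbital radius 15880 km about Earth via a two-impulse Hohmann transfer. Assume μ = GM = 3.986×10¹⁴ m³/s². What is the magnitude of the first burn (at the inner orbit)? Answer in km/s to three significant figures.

r₁ = 7654 km = 7.654×10⁶ m.
r₂ = 15880 km = 1.588×10⁷ m.
Transfer ellipse a_t = (r₁ + r₂)/2 = 1.177×10⁷ m.
At r₁: circular v_c1 = √(μ/r₁) = 7216 m/s; transfer-perigee v_p = √[μ(2/r₁ − 1/a_t)] = 8383 m/s.
Δv₁ = v_p − v_c1 = 1167 m/s.
= 1.167 km/s.

Δv ≈ 1.17 km/s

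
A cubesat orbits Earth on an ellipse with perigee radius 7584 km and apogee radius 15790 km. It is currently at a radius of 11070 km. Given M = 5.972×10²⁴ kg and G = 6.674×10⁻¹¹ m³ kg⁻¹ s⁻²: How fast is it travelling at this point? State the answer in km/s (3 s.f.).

v ≈ 6.16 km/s

μ = GM = 6.674×10⁻¹¹ × 5.972×10²⁴ = 3.986×10¹⁴ m³/s².
Semi-major axis a = (r_p + r_a)/2 = 11687 km = 1.169×10⁷ m.
Vis-viva: v² = μ(2/r − 1/a) = 3.986×10¹⁴ × (1.807×10⁻⁷ − 8.557×10⁻⁸) = 3.791×10⁷ m²/s².
v = 6157 m/s = 6.157 km/s.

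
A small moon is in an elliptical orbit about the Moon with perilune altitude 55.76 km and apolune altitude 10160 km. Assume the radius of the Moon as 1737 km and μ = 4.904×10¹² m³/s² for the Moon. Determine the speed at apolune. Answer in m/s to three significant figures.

v ≈ 329 m/s

r_p = 1737 + 55.76 = 1792.8 km = 1.7928×10⁶ m.
r_a = 1737 + 10160 = 11897 km = 1.1897×10⁷ m.
Semi-major axis a = (r_p + r_a)/2 = 6844.9 km = 6.845×10⁶ m.
Vis-viva: v² = μ(2/r − 1/a) = 4.904×10¹² × (1.681×10⁻⁷ − 1.461×10⁻⁷) = 1.080×10⁵ m²/s².
v = 328.6 m/s.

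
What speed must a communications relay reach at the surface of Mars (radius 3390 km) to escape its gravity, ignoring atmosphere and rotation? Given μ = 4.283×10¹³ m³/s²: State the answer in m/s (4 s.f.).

r = R = 3.390×10⁶ m.
Escape speed v_esc = √(2μ/r) = √(2 × 4.283×10¹³ / 3.390×10⁶) = √(2.527×10⁷) = 5027 m/s.

v_esc ≈ 5027 m/s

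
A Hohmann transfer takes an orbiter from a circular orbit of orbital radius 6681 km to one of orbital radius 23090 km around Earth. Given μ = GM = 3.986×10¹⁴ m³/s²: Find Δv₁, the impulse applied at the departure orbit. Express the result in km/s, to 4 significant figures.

r₁ = 6681 km = 6.681×10⁶ m.
r₂ = 23090 km = 2.309×10⁷ m.
Transfer ellipse a_t = (r₁ + r₂)/2 = 1.489×10⁷ m.
At r₁: circular v_c1 = √(μ/r₁) = 7724 m/s; transfer-perigee v_p = √[μ(2/r₁ − 1/a_t)] = 9620 m/s.
Δv₁ = v_p − v_c1 = 1896 m/s.
= 1.896 km/s.

Δv ≈ 1.896 km/s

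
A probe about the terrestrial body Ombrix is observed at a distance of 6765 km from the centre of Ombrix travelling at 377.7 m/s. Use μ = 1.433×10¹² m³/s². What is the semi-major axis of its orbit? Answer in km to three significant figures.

r = 6.765×10⁶ m.
Specific orbital energy ε = v²/2 − μ/r = (377.7)²/2 − 1.433×10¹²/6.765×10⁶ = -1.405×10⁵ J/kg.
Since ε = −μ/(2a), a = −μ/(2ε) = 5.100×10⁶ m = 5099.8 km.

a ≈ 5100 km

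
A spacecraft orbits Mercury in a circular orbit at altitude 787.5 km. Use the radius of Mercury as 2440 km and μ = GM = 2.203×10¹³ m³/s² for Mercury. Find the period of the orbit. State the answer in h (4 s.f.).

r = 2440 + 787.5 = 3227.5 km = 3.2275×10⁶ m.
Kepler's third law: T = 2π√(r³/μ) = 2π√((3.228×10⁶)³ / 2.203×10¹³).
r³/μ = 1.526×10⁶ s², so T = 2π × 1.235×10³ = 7.762×10³ s.
Converting: 7.762×10³ s ÷ 3600 = 2.156 h.

T ≈ 2.156 h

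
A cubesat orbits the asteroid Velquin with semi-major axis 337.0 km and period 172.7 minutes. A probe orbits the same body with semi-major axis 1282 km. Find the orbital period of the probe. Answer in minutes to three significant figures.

Kepler's third law: T² ∝ a³, so T₂ = T₁ (a₂/a₁)^(3/2).
a₂/a₁ = 3.804, (a₂/a₁)^(3/2) = 7.420.
T₂ = 172.7 × 7.420 = 1281 minutes.

T₂ ≈ 1280 minutes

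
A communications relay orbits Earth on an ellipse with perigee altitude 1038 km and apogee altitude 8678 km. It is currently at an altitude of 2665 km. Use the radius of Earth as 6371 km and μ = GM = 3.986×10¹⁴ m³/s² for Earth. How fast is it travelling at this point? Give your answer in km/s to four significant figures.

v ≈ 7.261 km/s

r_p = 6371 + 1038 = 7409.0 km = 7.4090×10⁶ m.
r_a = 6371 + 8678 = 15049 km = 1.5049×10⁷ m.
r = 6371 + 2665 = 9036.0 km = 9.036×10⁶ m.
Semi-major axis a = (r_p + r_a)/2 = 11229 km = 1.123×10⁷ m.
Vis-viva: v² = μ(2/r − 1/a) = 3.986×10¹⁴ × (2.213×10⁻⁷ − 8.906×10⁻⁸) = 5.273×10⁷ m²/s².
v = 7261 m/s = 7.261 km/s.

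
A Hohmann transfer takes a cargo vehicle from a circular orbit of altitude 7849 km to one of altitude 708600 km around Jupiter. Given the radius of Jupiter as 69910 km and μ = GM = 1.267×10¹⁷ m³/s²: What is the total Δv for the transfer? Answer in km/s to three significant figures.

r₁ = 69910 + 7849 = 77759 km = 7.7759×10⁷ m.
r₂ = 69910 + 708600 = 778510 km = 7.7851×10⁸ m.
Transfer ellipse a_t = (r₁ + r₂)/2 = 4.281×10⁸ m.
At r₁: circular v_c1 = √(μ/r₁) = 40370 m/s; transfer-perijove v_p = √[μ(2/r₁ − 1/a_t)] = 54430 m/s.
Δv₁ = v_p − v_c1 = 14070 m/s.
At r₂: circular v_c2 = √(μ/r₂) = 12760 m/s; transfer-apojove v_a = √[μ(2/r₂ − 1/a_t)] = 5437 m/s.
Δv₂ = v_c2 − v_a = 7320 m/s.
Total Δv = Δv₁ + Δv₂ = 21390 m/s = 21.39 km/s.

Δv_total ≈ 21.4 km/s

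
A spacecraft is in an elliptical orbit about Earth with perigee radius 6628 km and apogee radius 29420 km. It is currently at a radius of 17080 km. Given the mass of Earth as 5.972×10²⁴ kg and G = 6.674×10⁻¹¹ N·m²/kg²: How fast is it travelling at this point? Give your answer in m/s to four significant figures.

v ≈ 4956 m/s

μ = GM = 6.674×10⁻¹¹ × 5.972×10²⁴ = 3.986×10¹⁴ m³/s².
Semi-major axis a = (r_p + r_a)/2 = 18024 km = 1.802×10⁷ m.
Vis-viva: v² = μ(2/r − 1/a) = 3.986×10¹⁴ × (1.171×10⁻⁷ − 5.548×10⁻⁸) = 2.456×10⁷ m²/s².
v = 4956 m/s.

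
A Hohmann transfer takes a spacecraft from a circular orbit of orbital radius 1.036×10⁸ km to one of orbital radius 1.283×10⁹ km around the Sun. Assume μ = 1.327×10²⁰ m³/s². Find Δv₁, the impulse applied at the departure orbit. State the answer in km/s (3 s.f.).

r₁ = 1.036×10⁸ km = 1.036×10¹¹ m.
r₂ = 1.283×10⁹ km = 1.283×10¹² m.
Transfer ellipse a_t = (r₁ + r₂)/2 = 6.933×10¹¹ m.
At r₁: circular v_c1 = √(μ/r₁) = 35790 m/s; transfer-perihelion v_p = √[μ(2/r₁ − 1/a_t)] = 48690 m/s.
Δv₁ = v_p − v_c1 = 12900 m/s.
= 12.90 km/s.

Δv ≈ 12.9 km/s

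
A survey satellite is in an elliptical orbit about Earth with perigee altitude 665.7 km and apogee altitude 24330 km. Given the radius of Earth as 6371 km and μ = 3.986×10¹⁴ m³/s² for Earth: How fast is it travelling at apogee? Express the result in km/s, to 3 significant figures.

r_p = 6371 + 665.7 = 7036.7 km = 7.0367×10⁶ m.
r_a = 6371 + 24330 = 30701 km = 3.0701×10⁷ m.
Semi-major axis a = (r_p + r_a)/2 = 18869 km = 1.887×10⁷ m.
Vis-viva: v² = μ(2/r − 1/a) = 3.986×10¹⁴ × (6.514×10⁻⁸ − 5.300×10⁻⁸) = 4.842×10⁶ m²/s².
v = 2200 m/s = 2.200 km/s.

v ≈ 2.20 km/s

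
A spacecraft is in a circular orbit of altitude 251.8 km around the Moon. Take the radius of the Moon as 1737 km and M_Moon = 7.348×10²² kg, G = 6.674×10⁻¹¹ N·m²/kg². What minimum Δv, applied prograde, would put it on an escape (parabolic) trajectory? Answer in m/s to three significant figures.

Δv ≈ 650 m/s

μ = GM = 6.674×10⁻¹¹ × 7.348×10²² = 4.904×10¹² m³/s².
r = 1737 + 251.8 = 1988.8 km = 1.9888×10⁶ m.
Circular speed v_c = √(μ/r) = 1570 m/s.
Escape speed v_esc = √(2μ/r) = √2 × v_c = 2221 m/s.
Δv = v_esc − v_c = 650.4 m/s.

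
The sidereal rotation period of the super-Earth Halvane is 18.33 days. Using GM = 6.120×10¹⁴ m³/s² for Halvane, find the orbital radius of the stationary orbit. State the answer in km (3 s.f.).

T = 18.33 days = 1.584×10⁶ s.
A synchronous orbit has period T, so by Kepler's third law a = (μT²/4π²)^(1/3).
μT²/4π² = 6.120×10¹⁴ × (1.584×10⁶)² / 39.48 = 3.888×10²⁵ m³.
a = 3.388×10⁸ m = 3.3878×10⁵ km.

r_sync ≈ 3.39×10⁵ km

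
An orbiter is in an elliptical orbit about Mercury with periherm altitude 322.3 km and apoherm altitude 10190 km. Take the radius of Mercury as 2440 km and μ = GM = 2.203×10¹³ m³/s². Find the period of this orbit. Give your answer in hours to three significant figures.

r_p = 2440 + 322.3 = 2762.3 km = 2.7623×10⁶ m.
r_a = 2440 + 10190 = 12630 km = 1.2630×10⁷ m.
Semi-major axis a = (r_p + r_a)/2 = (2762.3 + 12630)/2 = 7696.1 km = 7.696×10⁶ m.
By Kepler's third law T = 2π√(a³/μ) = 2π × 4.549×10³ = 2.858×10⁴ s.
= 7.939 hours.

T ≈ 7.94 hours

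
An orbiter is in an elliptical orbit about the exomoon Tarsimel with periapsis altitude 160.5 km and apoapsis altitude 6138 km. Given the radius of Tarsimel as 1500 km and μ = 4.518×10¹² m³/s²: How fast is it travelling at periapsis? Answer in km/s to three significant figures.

v ≈ 2.11 km/s

r_p = 1500 + 160.5 = 1660.5 km = 1.6605×10⁶ m.
r_a = 1500 + 6138 = 7638.0 km = 7.6380×10⁶ m.
Semi-major axis a = (r_p + r_a)/2 = 4649.2 km = 4.649×10⁶ m.
Vis-viva: v² = μ(2/r − 1/a) = 4.518×10¹² × (1.204×10⁻⁶ − 2.151×10⁻⁷) = 4.470×10⁶ m²/s².
v = 2114 m/s = 2.114 km/s.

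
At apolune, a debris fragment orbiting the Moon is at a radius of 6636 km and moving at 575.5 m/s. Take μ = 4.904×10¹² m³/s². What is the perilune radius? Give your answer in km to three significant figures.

r_a = 6.636×10⁶ m.
Specific energy ε = v²/2 − μ/r = -5.734×10⁵ J/kg, so a = −μ/(2ε) = 4.276×10⁶ m.
The apsides satisfy r_p + r_a = 2a, so the perilune radius is 2a − r_a = 1.917×10⁶ m = 1916.5 km.

perilune radius ≈ 1920 km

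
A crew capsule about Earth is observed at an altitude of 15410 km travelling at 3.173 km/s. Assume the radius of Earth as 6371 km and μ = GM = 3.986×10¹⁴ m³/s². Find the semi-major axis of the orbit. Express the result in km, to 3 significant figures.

r = 6371 + 15410 = 21781 km = 2.178×10⁷ m.
Specific orbital energy ε = v²/2 − μ/r = (3173)²/2 − 3.986×10¹⁴/2.178×10⁷ = -1.327×10⁷ J/kg.
Since ε = −μ/(2a), a = −μ/(2ε) = 1.502×10⁷ m = 15023 km.

a ≈ 15000 km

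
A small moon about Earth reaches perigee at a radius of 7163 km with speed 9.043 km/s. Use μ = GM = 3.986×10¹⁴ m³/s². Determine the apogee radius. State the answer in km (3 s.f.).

r_p = 7.163×10⁶ m.
Specific energy ε = v²/2 − μ/r = -1.476×10⁷ J/kg, so a = −μ/(2ε) = 1.350×10⁷ m.
The apsides satisfy r_p + r_a = 2a, so the apogee radius is 2a − r_p = 1.984×10⁷ m = 19844 km.

apogee radius ≈ 19800 km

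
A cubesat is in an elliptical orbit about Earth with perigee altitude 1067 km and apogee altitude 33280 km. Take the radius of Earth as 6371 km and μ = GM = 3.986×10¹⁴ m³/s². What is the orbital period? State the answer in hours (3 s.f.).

T ≈ 9.99 hours

r_p = 6371 + 1067 = 7438.0 km = 7.4380×10⁶ m.
r_a = 6371 + 33280 = 39651 km = 3.9651×10⁷ m.
Semi-major axis a = (r_p + r_a)/2 = (7438.0 + 39651)/2 = 23544 km = 2.354×10⁷ m.
By Kepler's third law T = 2π√(a³/μ) = 2π × 5.722×10³ = 3.595×10⁴ s.
= 9.987 hours.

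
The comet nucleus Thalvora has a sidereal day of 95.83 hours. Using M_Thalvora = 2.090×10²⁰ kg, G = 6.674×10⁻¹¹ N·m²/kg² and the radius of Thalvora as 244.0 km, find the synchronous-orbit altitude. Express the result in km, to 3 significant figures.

μ = GM = 6.674×10⁻¹¹ × 2.090×10²⁰ = 1.395×10¹⁰ m³/s².
T = 95.83 hours = 3.450×10⁵ s.
A synchronous orbit has period T, so by Kepler's third law a = (μT²/4π²)^(1/3).
μT²/4π² = 1.395×10¹⁰ × (3.450×10⁵)² / 39.48 = 4.205×10¹⁹ m³.
a = 3.477×10⁶ m = 3477.4 km.
Altitude h = a − R = 3477.4 − 244.0 = 3233.4 km.

h_sync ≈ 3230 km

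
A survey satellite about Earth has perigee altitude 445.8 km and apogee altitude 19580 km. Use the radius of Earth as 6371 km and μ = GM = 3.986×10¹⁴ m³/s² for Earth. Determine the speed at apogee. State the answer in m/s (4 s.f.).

r_p = 6371 + 445.8 = 6816.8 km = 6.8168×10⁶ m.
r_a = 6371 + 19580 = 25951 km = 2.5951×10⁷ m.
Semi-major axis a = (r_p + r_a)/2 = 16384 km = 1.638×10⁷ m.
Vis-viva: v² = μ(2/r − 1/a) = 3.986×10¹⁴ × (7.707×10⁻⁸ − 6.104×10⁻⁸) = 6.391×10⁶ m²/s².
v = 2528 m/s.

v ≈ 2528 m/s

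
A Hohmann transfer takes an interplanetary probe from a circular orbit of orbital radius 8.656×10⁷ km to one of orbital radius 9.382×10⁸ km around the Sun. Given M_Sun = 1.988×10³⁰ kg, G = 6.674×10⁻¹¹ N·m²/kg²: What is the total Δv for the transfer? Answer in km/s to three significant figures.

Δv_total ≈ 20.8 km/s

μ = GM = 6.674×10⁻¹¹ × 1.988×10³⁰ = 1.327×10²⁰ m³/s².
r₁ = 8.656×10⁷ km = 8.656×10¹⁰ m.
r₂ = 9.382×10⁸ km = 9.382×10¹¹ m.
Transfer ellipse a_t = (r₁ + r₂)/2 = 5.124×10¹¹ m.
At r₁: circular v_c1 = √(μ/r₁) = 39150 m/s; transfer-perihelion v_p = √[μ(2/r₁ − 1/a_t)] = 52980 m/s.
Δv₁ = v_p − v_c1 = 13830 m/s.
At r₂: circular v_c2 = √(μ/r₂) = 11890 m/s; transfer-aphelion v_a = √[μ(2/r₂ − 1/a_t)] = 4888 m/s.
Δv₂ = v_c2 − v_a = 7004 m/s.
Total Δv = Δv₁ + Δv₂ = 20830 m/s = 20.83 km/s.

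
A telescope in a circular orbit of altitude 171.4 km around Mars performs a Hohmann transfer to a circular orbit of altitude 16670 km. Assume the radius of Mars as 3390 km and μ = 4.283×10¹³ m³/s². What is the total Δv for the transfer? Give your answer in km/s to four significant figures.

Δv_total ≈ 1.710 km/s

r₁ = 3390 + 171.4 = 3561.4 km = 3.5614×10⁶ m.
r₂ = 3390 + 16670 = 20060 km = 2.0060×10⁷ m.
Transfer ellipse a_t = (r₁ + r₂)/2 = 1.181×10⁷ m.
At r₁: circular v_c1 = √(μ/r₁) = 3468 m/s; transfer-periapsis v_p = √[μ(2/r₁ − 1/a_t)] = 4520 m/s.
Δv₁ = v_p − v_c1 = 1052 m/s.
At r₂: circular v_c2 = √(μ/r₂) = 1461 m/s; transfer-apoapsis v_a = √[μ(2/r₂ − 1/a_t)] = 802.4 m/s.
Δv₂ = v_c2 − v_a = 658.8 m/s.
Total Δv = Δv₁ + Δv₂ = 1710 m/s = 1.710 km/s.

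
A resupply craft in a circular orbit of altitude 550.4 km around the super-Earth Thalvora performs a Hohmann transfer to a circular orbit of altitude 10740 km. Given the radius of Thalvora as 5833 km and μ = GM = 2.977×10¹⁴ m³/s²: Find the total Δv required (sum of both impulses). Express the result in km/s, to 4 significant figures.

r₁ = 5833 + 550.4 = 6383.4 km = 6.3834×10⁶ m.
r₂ = 5833 + 10740 = 16573 km = 1.6573×10⁷ m.
Transfer ellipse a_t = (r₁ + r₂)/2 = 1.148×10⁷ m.
At r₁: circular v_c1 = √(μ/r₁) = 6829 m/s; transfer-periapsis v_p = √[μ(2/r₁ − 1/a_t)] = 8206 m/s.
Δv₁ = v_p − v_c1 = 1377 m/s.
At r₂: circular v_c2 = √(μ/r₂) = 4238 m/s; transfer-apoapsis v_a = √[μ(2/r₂ − 1/a_t)] = 3161 m/s.
Δv₂ = v_c2 − v_a = 1078 m/s.
Total Δv = Δv₁ + Δv₂ = 2454 m/s = 2.454 km/s.

Δv_total ≈ 2.454 km/s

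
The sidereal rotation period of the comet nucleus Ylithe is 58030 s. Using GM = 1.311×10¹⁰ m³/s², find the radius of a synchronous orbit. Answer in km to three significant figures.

r_sync ≈ 1040 km

A synchronous orbit has period T, so by Kepler's third law a = (μT²/4π²)^(1/3).
μT²/4π² = 1.311×10¹⁰ × (5.803×10⁴)² / 39.48 = 1.118×10¹⁸ m³.
a = 1.038×10⁶ m = 1038.0 km.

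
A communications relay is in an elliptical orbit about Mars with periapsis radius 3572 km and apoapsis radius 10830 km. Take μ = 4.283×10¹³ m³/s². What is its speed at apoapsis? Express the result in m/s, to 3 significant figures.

Semi-major axis a = (r_p + r_a)/2 = 7201.0 km = 7.201×10⁶ m.
Vis-viva: v² = μ(2/r − 1/a) = 4.283×10¹³ × (1.847×10⁻⁷ − 1.389×10⁻⁷) = 1.962×10⁶ m²/s².
v = 1401 m/s.

v ≈ 1400 m/s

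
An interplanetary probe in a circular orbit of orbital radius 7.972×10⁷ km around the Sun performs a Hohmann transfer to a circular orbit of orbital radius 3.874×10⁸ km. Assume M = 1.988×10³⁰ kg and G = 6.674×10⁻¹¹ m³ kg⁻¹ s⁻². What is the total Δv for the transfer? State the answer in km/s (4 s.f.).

Δv_total ≈ 19.44 km/s

μ = GM = 6.674×10⁻¹¹ × 1.988×10³⁰ = 1.327×10²⁰ m³/s².
r₁ = 7.972×10⁷ km = 7.972×10¹⁰ m.
r₂ = 3.874×10⁸ km = 3.874×10¹¹ m.
Transfer ellipse a_t = (r₁ + r₂)/2 = 2.336×10¹¹ m.
At r₁: circular v_c1 = √(μ/r₁) = 40800 m/s; transfer-perihelion v_p = √[μ(2/r₁ − 1/a_t)] = 52540 m/s.
Δv₁ = v_p − v_c1 = 11740 m/s.
At r₂: circular v_c2 = √(μ/r₂) = 18510 m/s; transfer-aphelion v_a = √[μ(2/r₂ − 1/a_t)] = 10810 m/s.
Δv₂ = v_c2 − v_a = 7694 m/s.
Total Δv = Δv₁ + Δv₂ = 19440 m/s = 19.44 km/s.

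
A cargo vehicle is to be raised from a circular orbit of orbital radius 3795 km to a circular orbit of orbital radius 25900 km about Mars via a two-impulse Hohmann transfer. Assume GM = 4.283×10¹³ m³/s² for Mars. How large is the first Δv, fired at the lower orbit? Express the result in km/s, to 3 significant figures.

Δv ≈ 1.08 km/s

r₁ = 3795 km = 3.795×10⁶ m.
r₂ = 25900 km = 2.590×10⁷ m.
Transfer ellipse a_t = (r₁ + r₂)/2 = 1.485×10⁷ m.
At r₁: circular v_c1 = √(μ/r₁) = 3359 m/s; transfer-periapsis v_p = √[μ(2/r₁ − 1/a_t)] = 4437 m/s.
Δv₁ = v_p − v_c1 = 1078 m/s.
= 1.078 km/s.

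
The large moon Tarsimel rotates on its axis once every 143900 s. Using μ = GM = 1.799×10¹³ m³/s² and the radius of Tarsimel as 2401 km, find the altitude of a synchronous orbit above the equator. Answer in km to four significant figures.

A synchronous orbit has period T, so by Kepler's third law a = (μT²/4π²)^(1/3).
μT²/4π² = 1.799×10¹³ × (1.439×10⁵)² / 39.48 = 9.436×10²¹ m³.
a = 2.113×10⁷ m = 21132 km.
Altitude h = a − R = 21132 − 2401 = 18731 km.

h_sync ≈ 18730 km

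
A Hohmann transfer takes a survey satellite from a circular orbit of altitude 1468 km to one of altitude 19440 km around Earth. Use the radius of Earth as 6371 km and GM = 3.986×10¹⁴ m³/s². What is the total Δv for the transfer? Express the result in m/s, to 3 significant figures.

Δv_total ≈ 2950 m/s

r₁ = 6371 + 1468 = 7839.0 km = 7.8390×10⁶ m.
r₂ = 6371 + 19440 = 25811 km = 2.5811×10⁷ m.
Transfer ellipse a_t = (r₁ + r₂)/2 = 1.682×10⁷ m.
At r₁: circular v_c1 = √(μ/r₁) = 7131 m/s; transfer-perigee v_p = √[μ(2/r₁ − 1/a_t)] = 8832 m/s.
Δv₁ = v_p − v_c1 = 1701 m/s.
At r₂: circular v_c2 = √(μ/r₂) = 3930 m/s; transfer-apogee v_a = √[μ(2/r₂ − 1/a_t)] = 2682 m/s.
Δv₂ = v_c2 − v_a = 1247 m/s.
Total Δv = Δv₁ + Δv₂ = 2949 m/s.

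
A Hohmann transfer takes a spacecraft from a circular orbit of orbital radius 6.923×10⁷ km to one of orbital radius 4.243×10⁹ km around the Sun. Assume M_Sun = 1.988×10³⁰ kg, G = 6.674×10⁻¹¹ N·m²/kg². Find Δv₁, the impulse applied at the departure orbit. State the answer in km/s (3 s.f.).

μ = GM = 6.674×10⁻¹¹ × 1.988×10³⁰ = 1.327×10²⁰ m³/s².
r₁ = 6.923×10⁷ km = 6.923×10¹⁰ m.
r₂ = 4.243×10⁹ km = 4.243×10¹² m.
Transfer ellipse a_t = (r₁ + r₂)/2 = 2.156×10¹² m.
At r₁: circular v_c1 = √(μ/r₁) = 43780 m/s; transfer-perihelion v_p = √[μ(2/r₁ − 1/a_t)] = 61410 m/s.
Δv₁ = v_p − v_c1 = 17630 m/s.
= 17.63 km/s.

Δv ≈ 17.6 km/s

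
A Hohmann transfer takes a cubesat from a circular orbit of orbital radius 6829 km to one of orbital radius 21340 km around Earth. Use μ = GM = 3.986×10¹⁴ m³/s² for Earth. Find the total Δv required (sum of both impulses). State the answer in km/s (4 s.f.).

r₁ = 6829 km = 6.829×10⁶ m.
r₂ = 21340 km = 2.134×10⁷ m.
Transfer ellipse a_t = (r₁ + r₂)/2 = 1.408×10⁷ m.
At r₁: circular v_c1 = √(μ/r₁) = 7640 m/s; transfer-perigee v_p = √[μ(2/r₁ − 1/a_t)] = 9404 m/s.
Δv₁ = v_p − v_c1 = 1764 m/s.
At r₂: circular v_c2 = √(μ/r₂) = 4322 m/s; transfer-apogee v_a = √[μ(2/r₂ − 1/a_t)] = 3009 m/s.
Δv₂ = v_c2 − v_a = 1312 m/s.
Total Δv = Δv₁ + Δv₂ = 3077 m/s = 3.077 km/s.

Δv_total ≈ 3.077 km/s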